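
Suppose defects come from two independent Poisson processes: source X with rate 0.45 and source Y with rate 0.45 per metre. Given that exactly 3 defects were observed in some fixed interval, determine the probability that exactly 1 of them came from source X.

Given the total, each event is independently from source X with probability p = λ_X/(λ_X+λ_Y) = 0.45/0.9 = 0.5000.
So K ~ Binomial(3, 0.45/0.9): P(K = 1) = C(3,1) · (0.45/0.9)^1 · (0.45/0.9)^2 ≈ 0.3750.

0.3750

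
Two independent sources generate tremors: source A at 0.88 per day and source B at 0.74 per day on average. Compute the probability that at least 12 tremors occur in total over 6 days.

0.2719

Independent Poisson processes superpose: combined rate λ = 0.88 + 0.74 = 1.62 per day.
Over the interval, μ = 1.62 × 6 = 9.72 (6 days).
P(N ≥ 12) = 1 − P(N ≤ 11) ≈ 0.2719.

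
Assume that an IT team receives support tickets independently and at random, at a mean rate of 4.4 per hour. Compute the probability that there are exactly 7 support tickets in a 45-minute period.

Over the interval, μ = 4.4 × 0.75 = 3.3 (a 45-minute period = 0.75 hours).
P(N = 7) = e^(−μ) μ^7/7! = e^(−3.3) · 3.3^7/5040 ≈ 0.0312.

0.0312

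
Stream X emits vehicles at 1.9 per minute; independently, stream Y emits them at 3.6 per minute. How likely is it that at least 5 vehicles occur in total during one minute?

0.6425

Independent Poisson processes superpose: combined rate λ = 1.9 + 3.6 = 5.5 per minute.
So μ = 5.5.
P(N ≥ 5) = 1 − P(N ≤ 4) ≈ 0.6425.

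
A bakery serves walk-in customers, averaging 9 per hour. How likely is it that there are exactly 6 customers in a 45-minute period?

Over the interval, μ = 9 × 0.75 = 6.75 (a 45-minute period = 0.75 hours).
P(N = 6) = e^(−μ) μ^6/6! = e^(−6.75) · 6.75^6/720 ≈ 0.1538.

0.1538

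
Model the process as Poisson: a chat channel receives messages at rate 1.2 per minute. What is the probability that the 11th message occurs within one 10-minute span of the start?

0.6528

Over the interval, μ = 1.2 × 10 = 12 (a 10-minute span = 10 minutes).
The 11th arrival falls in the interval iff at least 11 events occur there: P(S_11 ≤ t) = P(N ≥ 11) = 1 − P(N ≤ 10) ≈ 0.6528.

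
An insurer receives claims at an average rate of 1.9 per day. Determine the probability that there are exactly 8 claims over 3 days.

Over the interval, μ = 1.9 × 3 = 5.7 (3 days).
P(N = 8) = e^(−μ) μ^8/8! = e^(−5.7) · 5.7^8/40320 ≈ 0.0925.

0.0925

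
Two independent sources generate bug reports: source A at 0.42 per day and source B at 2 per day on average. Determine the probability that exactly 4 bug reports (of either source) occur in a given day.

Independent Poisson processes superpose: combined rate λ = 0.42 + 2 = 2.42 per day.
So μ = 2.42.
P(N = 4) = e^(−2.42) · 2.42^4/4! ≈ 0.1271.

0.1271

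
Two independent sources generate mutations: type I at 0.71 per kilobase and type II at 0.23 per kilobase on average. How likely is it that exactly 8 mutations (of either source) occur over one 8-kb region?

0.1375

Independent Poisson processes superpose: combined rate λ = 0.71 + 0.23 = 0.94 per kilobase.
Over the interval, μ = 0.94 × 8 = 7.52 (an 8-kb region = 8 kilobases).
P(N = 8) = e^(−7.52) · 7.52^8/8! ≈ 0.1375.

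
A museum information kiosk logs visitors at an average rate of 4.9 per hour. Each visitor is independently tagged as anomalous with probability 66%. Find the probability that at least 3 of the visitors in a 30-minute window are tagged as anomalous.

0.2210

Thinning: the visitors that are tagged as anomalous themselves form a Poisson process with rate 0.66 × 4.9 = 3.234 per hour.
Over the interval, μ = 3.234 × 0.5 = 1.617 (a 30-minute window = 0.5 hours).
P(N ≥ 3) = 1 − P(N ≤ 2) ≈ 0.2210.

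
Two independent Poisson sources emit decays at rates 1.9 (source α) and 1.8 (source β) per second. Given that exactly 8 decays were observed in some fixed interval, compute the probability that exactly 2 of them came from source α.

Given the total, each event is independently from source α with probability p = λ_α/(λ_α+λ_β) = 1.9/3.7 ≈ 0.5135.
So K ~ Binomial(8, 1.9/3.7): P(K = 2) = C(8,2) · (1.9/3.7)^2 · (1.8/3.7)^6 ≈ 0.0979.

0.0979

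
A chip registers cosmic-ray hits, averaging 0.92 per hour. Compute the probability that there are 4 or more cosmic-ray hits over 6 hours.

Over the interval, μ = 0.92 × 6 = 5.52 (6 hours).
P(N ≥ 4) = 1 − P(N ≤ 3) = 1 − Σ_{j=0}^{3} e^(−μ) μ^j/j! ≈ 0.8006.

0.8006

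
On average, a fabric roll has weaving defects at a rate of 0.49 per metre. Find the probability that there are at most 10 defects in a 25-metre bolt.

0.3216

Over the interval, μ = 0.49 × 25 = 12.25 (a 25-metre bolt = 25 metres).
P(N ≤ 10) = Σ_{j=0}^{10} e^(−μ) μ^j/j! ≈ 0.3216.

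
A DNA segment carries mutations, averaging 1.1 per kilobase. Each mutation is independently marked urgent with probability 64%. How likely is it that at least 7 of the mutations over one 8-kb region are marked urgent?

Thinning: the mutations that are marked urgent themselves form a Poisson process with rate 0.64 × 1.1 = 0.704 per kilobase.
Over the interval, μ = 0.704 × 8 = 5.632 (an 8-kb region = 8 kilobases).
P(N ≥ 7) = 1 − P(N ≤ 6) ≈ 0.3348.

0.3348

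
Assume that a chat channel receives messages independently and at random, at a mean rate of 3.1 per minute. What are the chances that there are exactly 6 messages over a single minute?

With mean μ = 3.1 per minute,
P(N = 6) = e^(−μ) μ^6/6! = e^(−3.1) · 3.1^6/720 ≈ 0.0555.

0.0555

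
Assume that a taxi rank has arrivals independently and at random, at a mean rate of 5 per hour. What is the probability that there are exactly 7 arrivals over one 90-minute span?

0.1465

Over the interval, μ = 5 × 1.5 = 7.5 (a 90-minute span = 1.5 hours).
P(N = 7) = e^(−μ) μ^7/7! = e^(−7.5) · 7.5^7/5040 ≈ 0.1465.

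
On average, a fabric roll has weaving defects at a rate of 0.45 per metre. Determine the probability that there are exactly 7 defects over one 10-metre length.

Over the interval, μ = 0.45 × 10 = 4.5 (a 10-metre length = 10 metres).
P(N = 7) = e^(−μ) μ^7/7! = e^(−4.5) · 4.5^7/5040 ≈ 0.0824.

0.0824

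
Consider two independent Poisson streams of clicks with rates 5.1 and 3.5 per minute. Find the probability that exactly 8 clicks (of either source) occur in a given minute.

0.1366

Independent Poisson processes superpose: combined rate λ = 5.1 + 3.5 = 8.6 per minute.
So μ = 8.6.
P(N = 8) = e^(−8.6) · 8.6^8/8! ≈ 0.1366.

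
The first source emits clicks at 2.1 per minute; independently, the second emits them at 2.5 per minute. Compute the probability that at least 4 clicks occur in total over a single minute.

0.6743

Independent Poisson processes superpose: combined rate λ = 2.1 + 2.5 = 4.6 per minute.
So μ = 4.6.
P(N ≥ 4) = 1 − P(N ≤ 3) ≈ 0.6743.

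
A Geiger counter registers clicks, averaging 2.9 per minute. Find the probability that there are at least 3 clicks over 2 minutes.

0.9285

Over the interval, μ = 2.9 × 2 = 5.8 (2 minutes).
P(N ≥ 3) = 1 − P(N ≤ 2) = 1 − Σ_{j=0}^{2} e^(−μ) μ^j/j! ≈ 0.9285.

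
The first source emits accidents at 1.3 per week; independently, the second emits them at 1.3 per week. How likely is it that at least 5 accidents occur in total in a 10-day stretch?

0.3155

Independent Poisson processes superpose: combined rate λ = 1.3 + 1.3 = 2.6 per week.
Over the interval, μ = 2.6 × 10/7 ≈ 3.71429 (a 10-day stretch = 10/7 weeks).
P(N ≥ 5) = 1 − P(N ≤ 4) ≈ 0.3155.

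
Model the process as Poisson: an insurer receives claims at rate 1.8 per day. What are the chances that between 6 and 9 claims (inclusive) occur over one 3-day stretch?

Over the interval, μ = 1.8 × 3 = 5.4 (a 3-day stretch = 3 days).
P(6 ≤ N ≤ 9) = Σ_{j=6}^{9} e^(−5.4) · 5.4^j/j! ≈ 0.4051.

0.4051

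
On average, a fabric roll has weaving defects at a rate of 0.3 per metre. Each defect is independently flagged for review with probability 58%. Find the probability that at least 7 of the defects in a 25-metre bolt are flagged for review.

0.1502

Thinning: the defects that are flagged for review themselves form a Poisson process with rate 0.58 × 0.3 = 0.174 per metre.
Over the interval, μ = 0.174 × 25 = 4.35 (a 25-metre bolt = 25 metres).
P(N ≥ 7) = 1 − P(N ≤ 6) ≈ 0.1502.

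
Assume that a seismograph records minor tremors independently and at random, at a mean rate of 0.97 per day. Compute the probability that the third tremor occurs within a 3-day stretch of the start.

Over the interval, μ = 0.97 × 3 = 2.91 (a 3-day stretch = 3 days).
The third arrival falls in the interval iff at least 3 events occur there: P(S_3 ≤ t) = P(N ≥ 3) = 1 − P(N ≤ 2) ≈ 0.5563.

0.5563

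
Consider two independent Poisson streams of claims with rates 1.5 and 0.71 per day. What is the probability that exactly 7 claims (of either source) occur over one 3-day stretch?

Independent Poisson processes superpose: combined rate λ = 1.5 + 0.71 = 2.21 per day.
Over the interval, μ = 2.21 × 3 = 6.63 (a 3-day stretch = 3 days).
P(N = 7) = e^(−6.63) · 6.63^7/7! ≈ 0.1475.

0.1475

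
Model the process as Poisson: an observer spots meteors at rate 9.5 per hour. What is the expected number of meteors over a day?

E[N] = λt = 9.5 × 24 = 228 (a day = 24 hours).

228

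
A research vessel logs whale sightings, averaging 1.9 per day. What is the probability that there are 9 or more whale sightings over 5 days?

Over the interval, μ = 1.9 × 5 = 9.5 (5 days).
P(N ≥ 9) = 1 − P(N ≤ 8) = 1 − Σ_{j=0}^{8} e^(−μ) μ^j/j! ≈ 0.6082.

0.6082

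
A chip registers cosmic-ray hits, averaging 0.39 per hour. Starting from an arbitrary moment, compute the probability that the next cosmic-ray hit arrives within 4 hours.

0.7899

Inter-arrival times are exponential with rate λ = 0.39 per hour.
P(T ≤ 4) = 1 − e^(−λt) = 1 − e^(−0.39 × 4) = 1 − e^(−1.56) ≈ 0.7899.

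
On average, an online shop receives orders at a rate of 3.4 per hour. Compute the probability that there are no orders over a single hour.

With mean μ = 3.4 per hour,
P(N = 0) = e^(−μ) μ^0/0! = e^(−3.4) · 3.4^0/1 ≈ 0.0334.

0.0334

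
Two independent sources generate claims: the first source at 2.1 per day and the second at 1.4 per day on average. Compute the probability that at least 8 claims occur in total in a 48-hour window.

Independent Poisson processes superpose: combined rate λ = 2.1 + 1.4 = 3.5 per day.
Over the interval, μ = 3.5 × 2 = 7 (a 48-hour window = 2 days).
P(N ≥ 8) = 1 − P(N ≤ 7) ≈ 0.4013.

0.4013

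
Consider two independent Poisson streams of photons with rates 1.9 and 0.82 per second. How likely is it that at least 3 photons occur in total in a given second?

0.5113

Independent Poisson processes superpose: combined rate λ = 1.9 + 0.82 = 2.72 per second.
So μ = 2.72.
P(N ≥ 3) = 1 − P(N ≤ 2) ≈ 0.5113.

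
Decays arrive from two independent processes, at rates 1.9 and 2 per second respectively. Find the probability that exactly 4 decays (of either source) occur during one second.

Independent Poisson processes superpose: combined rate λ = 1.9 + 2 = 3.9 per second.
So μ = 3.9.
P(N = 4) = e^(−3.9) · 3.9^4/4! ≈ 0.1951.

0.1951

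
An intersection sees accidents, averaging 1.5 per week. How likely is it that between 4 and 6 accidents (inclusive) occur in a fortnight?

0.3193

Over the interval, μ = 1.5 × 2 = 3 (a fortnight = 2 weeks).
P(4 ≤ N ≤ 6) = Σ_{j=4}^{6} e^(−3) · 3^j/j! ≈ 0.3193.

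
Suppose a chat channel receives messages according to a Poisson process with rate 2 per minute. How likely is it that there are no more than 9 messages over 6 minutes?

Over the interval, μ = 2 × 6 = 12 (6 minutes).
P(N ≤ 9) = Σ_{j=0}^{9} e^(−μ) μ^j/j! ≈ 0.2424.

0.2424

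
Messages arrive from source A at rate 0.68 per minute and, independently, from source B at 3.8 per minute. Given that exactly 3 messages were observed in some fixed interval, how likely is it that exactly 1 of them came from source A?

Given the total, each event is independently from source A with probability p = λ_A/(λ_A+λ_B) = 0.68/4.48 ≈ 0.1518.
So K ~ Binomial(3, 0.68/4.48): P(K = 1) = C(3,1) · (0.68/4.48)^1 · (3.8/4.48)^2 ≈ 0.3276.

0.3276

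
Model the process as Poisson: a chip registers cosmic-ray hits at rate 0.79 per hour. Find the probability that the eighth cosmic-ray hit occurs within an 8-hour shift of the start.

Over the interval, μ = 0.79 × 8 = 6.32 (an 8-hour shift = 8 hours).
The eighth arrival falls in the interval iff at least 8 events occur there: P(S_8 ≤ t) = P(N ≥ 8) = 1 − P(N ≤ 7) ≈ 0.3011.

0.3011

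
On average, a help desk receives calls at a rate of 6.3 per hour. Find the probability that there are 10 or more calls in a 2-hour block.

0.8061

Over the interval, μ = 6.3 × 2 = 12.6 (a 2-hour block = 2 hours).
P(N ≥ 10) = 1 − P(N ≤ 9) = 1 − Σ_{j=0}^{9} e^(−μ) μ^j/j! ≈ 0.8061.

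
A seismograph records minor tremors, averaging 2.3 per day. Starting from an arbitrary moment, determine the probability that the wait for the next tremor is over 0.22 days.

0.6029

The wait for the next event is exponential with rate λ = 2.3 per day.
P(T > 0.22) = e^(−λt) = e^(−2.3 × 0.22) = e^(−0.506) ≈ 0.6029.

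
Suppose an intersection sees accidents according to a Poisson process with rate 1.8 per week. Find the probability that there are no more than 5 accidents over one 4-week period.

Over the interval, μ = 1.8 × 4 = 7.2 (a 4-week period = 4 weeks).
P(N ≤ 5) = Σ_{j=0}^{5} e^(−μ) μ^j/j! ≈ 0.2759.

0.2759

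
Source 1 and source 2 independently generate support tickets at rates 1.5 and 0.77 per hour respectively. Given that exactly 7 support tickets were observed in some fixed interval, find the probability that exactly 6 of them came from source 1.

0.1977

Given the total, each event is independently from source 1 with probability p = λ_1/(λ_1+λ_2) = 1.5/2.27 ≈ 0.6608.
So K ~ Binomial(7, 1.5/2.27): P(K = 6) = C(7,6) · (1.5/2.27)^6 · (0.77/2.27)^1 ≈ 0.1977.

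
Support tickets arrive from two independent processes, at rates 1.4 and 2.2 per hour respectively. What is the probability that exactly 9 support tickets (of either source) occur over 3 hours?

0.1124

Independent Poisson processes superpose: combined rate λ = 1.4 + 2.2 = 3.6 per hour.
Over the interval, μ = 3.6 × 3 = 10.8 (3 hours).
P(N = 9) = e^(−10.8) · 10.8^9/9! ≈ 0.1124.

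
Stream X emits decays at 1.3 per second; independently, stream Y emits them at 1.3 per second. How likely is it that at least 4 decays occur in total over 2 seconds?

0.7619

Independent Poisson processes superpose: combined rate λ = 1.3 + 1.3 = 2.6 per second.
Over the interval, μ = 2.6 × 2 = 5.2 (2 seconds).
P(N ≥ 4) = 1 − P(N ≤ 3) ≈ 0.7619.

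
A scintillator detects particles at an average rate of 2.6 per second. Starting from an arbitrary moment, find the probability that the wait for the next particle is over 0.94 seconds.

The wait for the next event is exponential with rate λ = 2.6 per second.
P(T > 0.94) = e^(−λt) = e^(−2.6 × 0.94) = e^(−2.444) ≈ 0.0868.

0.0868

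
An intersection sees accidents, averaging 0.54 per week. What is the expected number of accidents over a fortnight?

E[N] = λt = 0.54 × 2 = 1.08 (a fortnight = 2 weeks).

1.08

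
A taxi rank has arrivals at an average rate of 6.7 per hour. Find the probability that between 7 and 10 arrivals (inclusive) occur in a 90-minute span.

0.4498

Over the interval, μ = 6.7 × 1.5 = 10.05 (a 90-minute span = 1.5 hours).
P(7 ≤ N ≤ 10) = Σ_{j=7}^{10} e^(−10.05) · 10.05^j/j! ≈ 0.4498.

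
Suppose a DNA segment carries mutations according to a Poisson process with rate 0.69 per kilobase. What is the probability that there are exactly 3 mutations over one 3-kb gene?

Over the interval, μ = 0.69 × 3 = 2.07 (a 3-kb gene = 3 kilobases).
P(N = 3) = e^(−μ) μ^3/3! = e^(−2.07) · 2.07^3/6 ≈ 0.1865.

0.1865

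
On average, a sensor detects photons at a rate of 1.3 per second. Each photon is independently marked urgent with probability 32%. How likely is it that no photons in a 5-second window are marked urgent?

Thinning: the photons that are marked urgent themselves form a Poisson process with rate 0.32 × 1.3 = 0.416 per second.
Over the interval, μ = 0.416 × 5 = 2.08 (a 5-second window = 5 seconds).
P(N = 0) = e^(−2.08) · 2.08^0/0! ≈ 0.1249.

0.1249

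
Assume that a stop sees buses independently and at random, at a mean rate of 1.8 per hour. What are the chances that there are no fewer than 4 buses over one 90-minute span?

0.2859

Over the interval, μ = 1.8 × 1.5 = 2.7 (a 90-minute span = 1.5 hours).
P(N ≥ 4) = 1 − P(N ≤ 3) = 1 − Σ_{j=0}^{3} e^(−μ) μ^j/j! ≈ 0.2859.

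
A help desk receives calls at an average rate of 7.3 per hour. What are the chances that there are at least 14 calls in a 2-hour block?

0.5976

Over the interval, μ = 7.3 × 2 = 14.6 (a 2-hour block = 2 hours).
P(N ≥ 14) = 1 − P(N ≤ 13) = 1 − Σ_{j=0}^{13} e^(−μ) μ^j/j! ≈ 0.5976.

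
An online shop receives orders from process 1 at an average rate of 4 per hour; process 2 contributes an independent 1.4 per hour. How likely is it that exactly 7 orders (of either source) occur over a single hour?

Independent Poisson processes superpose: combined rate λ = 4 + 1.4 = 5.4 per hour.
So μ = 5.4.
P(N = 7) = e^(−5.4) · 5.4^7/7! ≈ 0.1200.

0.1200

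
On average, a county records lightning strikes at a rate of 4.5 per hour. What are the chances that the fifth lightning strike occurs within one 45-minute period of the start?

0.2512

Over the interval, μ = 4.5 × 0.75 = 3.375 (a 45-minute period = 0.75 hours).
The fifth arrival falls in the interval iff at least 5 events occur there: P(S_5 ≤ t) = P(N ≥ 5) = 1 − P(N ≤ 4) ≈ 0.2512.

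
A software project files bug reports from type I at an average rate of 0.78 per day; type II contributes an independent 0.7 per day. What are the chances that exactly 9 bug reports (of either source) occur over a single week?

Independent Poisson processes superpose: combined rate λ = 0.78 + 0.7 = 1.48 per day.
Over the interval, μ = 1.48 × 7 = 10.36 (a week = 7 days).
P(N = 9) = e^(−10.36) · 10.36^9/9! ≈ 0.1200.

0.1200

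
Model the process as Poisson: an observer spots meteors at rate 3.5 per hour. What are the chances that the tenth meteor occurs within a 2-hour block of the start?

Over the interval, μ = 3.5 × 2 = 7 (a 2-hour block = 2 hours).
The tenth arrival falls in the interval iff at least 10 events occur there: P(S_10 ≤ t) = P(N ≥ 10) = 1 − P(N ≤ 9) ≈ 0.1695.

0.1695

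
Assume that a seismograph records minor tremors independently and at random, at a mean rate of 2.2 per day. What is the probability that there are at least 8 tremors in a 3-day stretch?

0.3419

Over the interval, μ = 2.2 × 3 = 6.6 (a 3-day stretch = 3 days).
P(N ≥ 8) = 1 − P(N ≤ 7) = 1 − Σ_{j=0}^{7} e^(−μ) μ^j/j! ≈ 0.3419.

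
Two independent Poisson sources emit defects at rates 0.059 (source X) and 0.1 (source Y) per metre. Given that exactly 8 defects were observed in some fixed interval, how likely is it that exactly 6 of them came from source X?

0.0289

Given the total, each event is independently from source X with probability p = λ_X/(λ_X+λ_Y) = 0.059/0.159 ≈ 0.3711.
So K ~ Binomial(8, 0.059/0.159): P(K = 6) = C(8,6) · (0.059/0.159)^6 · (0.1/0.159)^2 ≈ 0.0289.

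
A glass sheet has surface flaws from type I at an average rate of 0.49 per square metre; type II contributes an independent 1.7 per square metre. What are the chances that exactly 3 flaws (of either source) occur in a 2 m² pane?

Independent Poisson processes superpose: combined rate λ = 0.49 + 1.7 = 2.19 per square metre.
Over the interval, μ = 2.19 × 2 = 4.38 (a 2 m² pane = 2 square metres).
P(N = 3) = e^(−4.38) · 4.38^3/3! ≈ 0.1754.

0.1754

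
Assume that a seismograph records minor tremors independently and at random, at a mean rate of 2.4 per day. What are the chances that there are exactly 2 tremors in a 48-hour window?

Over the interval, μ = 2.4 × 2 = 4.8 (a 48-hour window = 2 days).
P(N = 2) = e^(−μ) μ^2/2! = e^(−4.8) · 4.8^2/2 ≈ 0.0948.

0.0948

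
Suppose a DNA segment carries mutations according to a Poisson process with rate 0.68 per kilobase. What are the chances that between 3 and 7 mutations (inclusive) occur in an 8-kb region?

0.7247

Over the interval, μ = 0.68 × 8 = 5.44 (an 8-kb region = 8 kilobases).
P(3 ≤ N ≤ 7) = Σ_{j=3}^{7} e^(−5.44) · 5.44^j/j! ≈ 0.7247.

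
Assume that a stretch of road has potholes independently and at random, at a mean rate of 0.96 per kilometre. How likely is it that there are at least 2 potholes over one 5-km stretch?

0.9523

Over the interval, μ = 0.96 × 5 = 4.8 (a 5-km stretch = 5 kilometres).
P(N ≥ 2) = 1 − P(N ≤ 1) = 1 − Σ_{j=0}^{1} e^(−μ) μ^j/j! ≈ 0.9523.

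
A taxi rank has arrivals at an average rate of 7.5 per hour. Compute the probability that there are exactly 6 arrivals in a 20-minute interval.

0.0278

Over the interval, μ = 7.5 × 1/3 = 2.5 (a 20-minute interval = 1/3 hours).
P(N = 6) = e^(−μ) μ^6/6! = e^(−2.5) · 2.5^6/720 ≈ 0.0278.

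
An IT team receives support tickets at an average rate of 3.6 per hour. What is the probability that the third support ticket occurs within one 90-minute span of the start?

Over the interval, μ = 3.6 × 1.5 = 5.4 (a 90-minute span = 1.5 hours).
The third arrival falls in the interval iff at least 3 events occur there: P(S_3 ≤ t) = P(N ≥ 3) = 1 − P(N ≤ 2) ≈ 0.9052.

0.9052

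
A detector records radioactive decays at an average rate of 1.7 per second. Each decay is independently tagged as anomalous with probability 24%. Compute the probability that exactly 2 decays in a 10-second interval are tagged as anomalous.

0.1407

Thinning: the decays that are tagged as anomalous themselves form a Poisson process with rate 0.24 × 1.7 = 0.408 per second.
Over the interval, μ = 0.408 × 10 = 4.08 (a 10-second interval = 10 seconds).
P(N = 2) = e^(−4.08) · 4.08^2/2! ≈ 0.1407.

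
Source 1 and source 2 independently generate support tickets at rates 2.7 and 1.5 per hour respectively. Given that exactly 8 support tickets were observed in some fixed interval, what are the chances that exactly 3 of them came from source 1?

0.0864

Given the total, each event is independently from source 1 with probability p = λ_1/(λ_1+λ_2) = 2.7/4.2 ≈ 0.6429.
So K ~ Binomial(8, 2.7/4.2): P(K = 3) = C(8,3) · (2.7/4.2)^3 · (1.5/4.2)^5 ≈ 0.0864.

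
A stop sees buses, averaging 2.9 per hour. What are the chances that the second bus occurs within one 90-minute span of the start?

0.9309

Over the interval, μ = 2.9 × 1.5 = 4.35 (a 90-minute span = 1.5 hours).
The second arrival falls in the interval iff at least 2 events occur there: P(S_2 ≤ t) = P(N ≥ 2) = 1 − P(N ≤ 1) ≈ 0.9309.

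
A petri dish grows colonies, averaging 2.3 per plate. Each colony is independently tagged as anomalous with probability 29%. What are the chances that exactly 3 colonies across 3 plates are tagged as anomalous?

0.1805

Thinning: the colonies that are tagged as anomalous themselves form a Poisson process with rate 0.29 × 2.3 = 0.667 per plate.
Over the interval, μ = 0.667 × 3 = 2.001 (3 plates).
P(N = 3) = e^(−2.001) · 2.001^3/3! ≈ 0.1805.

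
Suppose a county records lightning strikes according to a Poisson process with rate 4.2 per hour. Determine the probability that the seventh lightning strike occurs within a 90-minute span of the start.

Over the interval, μ = 4.2 × 1.5 = 6.3 (a 90-minute span = 1.5 hours).
The seventh arrival falls in the interval iff at least 7 events occur there: P(S_7 ≤ t) = P(N ≥ 7) = 1 − P(N ≤ 6) ≈ 0.4418.

0.4418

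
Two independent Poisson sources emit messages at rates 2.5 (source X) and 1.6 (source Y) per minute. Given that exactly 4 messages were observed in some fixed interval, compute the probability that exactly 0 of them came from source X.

Given the total, each event is independently from source X with probability p = λ_X/(λ_X+λ_Y) = 2.5/4.1 ≈ 0.6098.
So K ~ Binomial(4, 2.5/4.1): P(K = 0) = C(4,0) · (2.5/4.1)^0 · (1.6/4.1)^4 ≈ 0.0232.

0.0232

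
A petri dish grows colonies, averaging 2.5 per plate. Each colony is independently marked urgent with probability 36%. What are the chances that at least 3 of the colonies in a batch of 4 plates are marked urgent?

0.6973

Thinning: the colonies that are marked urgent themselves form a Poisson process with rate 0.36 × 2.5 = 0.9 per plate.
Over the interval, μ = 0.9 × 4 = 3.6 (a batch of 4 plates = 4 plates).
P(N ≥ 3) = 1 − P(N ≤ 2) ≈ 0.6973.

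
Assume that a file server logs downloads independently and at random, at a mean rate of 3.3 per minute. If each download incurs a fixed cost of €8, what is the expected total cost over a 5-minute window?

E[N] = 3.3 × 5 = 16.5 (a 5-minute window = 5 minutes); E[cost] = 16.5 × €8 = €132.

€132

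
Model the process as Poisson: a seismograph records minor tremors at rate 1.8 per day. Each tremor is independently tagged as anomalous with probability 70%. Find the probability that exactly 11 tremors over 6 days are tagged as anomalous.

0.0602

Thinning: the tremors that are tagged as anomalous themselves form a Poisson process with rate 0.7 × 1.8 = 1.26 per day.
Over the interval, μ = 1.26 × 6 = 7.56 (6 days).
P(N = 11) = e^(−7.56) · 7.56^11/11! ≈ 0.0602.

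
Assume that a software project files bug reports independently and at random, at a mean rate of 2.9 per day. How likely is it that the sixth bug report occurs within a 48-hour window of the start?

Over the interval, μ = 2.9 × 2 = 5.8 (a 48-hour window = 2 days).
The sixth arrival falls in the interval iff at least 6 events occur there: P(S_6 ≤ t) = P(N ≥ 6) = 1 − P(N ≤ 5) ≈ 0.5217.

0.5217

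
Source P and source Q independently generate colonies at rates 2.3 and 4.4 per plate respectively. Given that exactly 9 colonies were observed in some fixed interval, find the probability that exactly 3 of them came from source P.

Given the total, each event is independently from source P with probability p = λ_P/(λ_P+λ_Q) = 2.3/6.7 ≈ 0.3433.
So K ~ Binomial(9, 2.3/6.7): P(K = 3) = C(9,3) · (2.3/6.7)^3 · (4.4/6.7)^6 ≈ 0.2726.

0.2726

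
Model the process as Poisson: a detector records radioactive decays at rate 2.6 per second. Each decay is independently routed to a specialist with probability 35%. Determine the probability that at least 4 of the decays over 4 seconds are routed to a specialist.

Thinning: the decays that are routed to a specialist themselves form a Poisson process with rate 0.35 × 2.6 = 0.91 per second.
Over the interval, μ = 0.91 × 4 = 3.64 (4 seconds).
P(N ≥ 4) = 1 − P(N ≤ 3) ≈ 0.4933.

0.4933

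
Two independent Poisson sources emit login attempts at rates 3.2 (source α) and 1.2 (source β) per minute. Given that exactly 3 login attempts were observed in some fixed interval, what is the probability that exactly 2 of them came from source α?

Given the total, each event is independently from source α with probability p = λ_α/(λ_α+λ_β) = 3.2/4.4 ≈ 0.7273.
So K ~ Binomial(3, 3.2/4.4): P(K = 2) = C(3,2) · (3.2/4.4)^2 · (1.2/4.4)^1 ≈ 0.4328.

0.4328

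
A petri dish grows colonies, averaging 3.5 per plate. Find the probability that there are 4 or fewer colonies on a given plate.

0.7254

With mean μ = 3.5 per plate,
P(N ≤ 4) = Σ_{j=0}^{4} e^(−μ) μ^j/j! ≈ 0.7254.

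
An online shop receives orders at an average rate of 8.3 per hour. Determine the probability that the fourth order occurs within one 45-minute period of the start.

0.8678

Over the interval, μ = 8.3 × 0.75 = 6.225 (a 45-minute period = 0.75 hours).
The fourth arrival falls in the interval iff at least 4 events occur there: P(S_4 ≤ t) = P(N ≥ 4) = 1 − P(N ≤ 3) ≈ 0.8678.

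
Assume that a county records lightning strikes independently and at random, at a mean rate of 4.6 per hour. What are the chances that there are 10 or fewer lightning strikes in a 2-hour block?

0.6820

Over the interval, μ = 4.6 × 2 = 9.2 (a 2-hour block = 2 hours).
P(N ≤ 10) = Σ_{j=0}^{10} e^(−μ) μ^j/j! ≈ 0.6820.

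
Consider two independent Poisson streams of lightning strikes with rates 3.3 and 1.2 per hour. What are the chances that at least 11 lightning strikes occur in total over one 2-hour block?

0.2940

Independent Poisson processes superpose: combined rate λ = 3.3 + 1.2 = 4.5 per hour.
Over the interval, μ = 4.5 × 2 = 9 (a 2-hour block = 2 hours).
P(N ≥ 11) = 1 − P(N ≤ 10) ≈ 0.2940.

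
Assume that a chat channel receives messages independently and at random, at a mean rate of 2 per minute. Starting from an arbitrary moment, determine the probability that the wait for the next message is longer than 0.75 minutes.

0.2231

The wait for the next event is exponential with rate λ = 2 per minute.
P(T > 0.75) = e^(−λt) = e^(−2 × 0.75) = e^(−1.5) ≈ 0.2231.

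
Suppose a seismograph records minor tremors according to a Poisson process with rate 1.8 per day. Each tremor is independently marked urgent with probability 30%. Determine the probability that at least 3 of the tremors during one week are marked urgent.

Thinning: the tremors that are marked urgent themselves form a Poisson process with rate 0.3 × 1.8 = 0.54 per day.
Over the interval, μ = 0.54 × 7 = 3.78 (a week = 7 days).
P(N ≥ 3) = 1 − P(N ≤ 2) ≈ 0.7279.

0.7279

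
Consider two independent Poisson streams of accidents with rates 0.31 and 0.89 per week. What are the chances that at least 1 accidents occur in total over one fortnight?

Independent Poisson processes superpose: combined rate λ = 0.31 + 0.89 = 1.2 per week.
Over the interval, μ = 1.2 × 2 = 2.4 (a fortnight = 2 weeks).
P(N ≥ 1) = 1 − P(N ≤ 0) ≈ 0.9093.

0.9093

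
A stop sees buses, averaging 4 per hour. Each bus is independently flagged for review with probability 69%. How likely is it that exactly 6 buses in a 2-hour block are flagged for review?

Thinning: the buses that are flagged for review themselves form a Poisson process with rate 0.69 × 4 = 2.76 per hour.
Over the interval, μ = 2.76 × 2 = 5.52 (a 2-hour block = 2 hours).
P(N = 6) = e^(−5.52) · 5.52^6/6! ≈ 0.1574.

0.1574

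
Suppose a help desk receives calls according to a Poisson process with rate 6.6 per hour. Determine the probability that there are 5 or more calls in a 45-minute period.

0.5507

Over the interval, μ = 6.6 × 0.75 = 4.95 (a 45-minute period = 0.75 hours).
P(N ≥ 5) = 1 − P(N ≤ 4) = 1 − Σ_{j=0}^{4} e^(−μ) μ^j/j! ≈ 0.5507.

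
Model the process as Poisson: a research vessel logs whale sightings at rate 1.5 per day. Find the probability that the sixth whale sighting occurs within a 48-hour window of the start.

0.0839

Over the interval, μ = 1.5 × 2 = 3 (a 48-hour window = 2 days).
The sixth arrival falls in the interval iff at least 6 events occur there: P(S_6 ≤ t) = P(N ≥ 6) = 1 − P(N ≤ 5) ≈ 0.0839.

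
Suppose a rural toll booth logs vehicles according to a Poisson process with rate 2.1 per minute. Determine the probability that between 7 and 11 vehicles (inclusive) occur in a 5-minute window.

0.5371

Over the interval, μ = 2.1 × 5 = 10.5 (a 5-minute window = 5 minutes).
P(7 ≤ N ≤ 11) = Σ_{j=7}^{11} e^(−10.5) · 10.5^j/j! ≈ 0.5371.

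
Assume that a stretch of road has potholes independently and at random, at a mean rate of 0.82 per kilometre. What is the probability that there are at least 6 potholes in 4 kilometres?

0.1147

Over the interval, μ = 0.82 × 4 = 3.28 (4 kilometres).
P(N ≥ 6) = 1 − P(N ≤ 5) = 1 − Σ_{j=0}^{5} e^(−μ) μ^j/j! ≈ 0.1147.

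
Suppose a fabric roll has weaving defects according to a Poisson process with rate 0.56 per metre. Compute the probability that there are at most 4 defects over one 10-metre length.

Over the interval, μ = 0.56 × 10 = 5.6 (a 10-metre length = 10 metres).
P(N ≤ 4) = Σ_{j=0}^{4} e^(−μ) μ^j/j! ≈ 0.3422.

0.3422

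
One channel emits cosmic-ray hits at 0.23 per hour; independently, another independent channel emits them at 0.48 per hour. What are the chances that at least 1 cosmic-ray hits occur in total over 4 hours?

Independent Poisson processes superpose: combined rate λ = 0.23 + 0.48 = 0.71 per hour.
Over the interval, μ = 0.71 × 4 = 2.84 (4 hours).
P(N ≥ 1) = 1 − P(N ≤ 0) ≈ 0.9416.

0.9416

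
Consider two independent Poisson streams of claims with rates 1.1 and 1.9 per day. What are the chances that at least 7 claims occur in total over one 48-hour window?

0.3937

Independent Poisson processes superpose: combined rate λ = 1.1 + 1.9 = 3 per day.
Over the interval, μ = 3 × 2 = 6 (a 48-hour window = 2 days).
P(N ≥ 7) = 1 − P(N ≤ 6) ≈ 0.3937.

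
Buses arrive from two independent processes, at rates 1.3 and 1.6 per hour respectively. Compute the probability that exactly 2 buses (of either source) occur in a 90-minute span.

Independent Poisson processes superpose: combined rate λ = 1.3 + 1.6 = 2.9 per hour.
Over the interval, μ = 2.9 × 1.5 = 4.35 (a 90-minute span = 1.5 hours).
P(N = 2) = e^(−4.35) · 4.35^2/2! ≈ 0.1221.

0.1221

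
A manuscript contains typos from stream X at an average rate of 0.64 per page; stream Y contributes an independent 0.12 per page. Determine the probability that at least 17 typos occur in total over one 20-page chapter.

Independent Poisson processes superpose: combined rate λ = 0.64 + 0.12 = 0.76 per page.
Over the interval, μ = 0.76 × 20 = 15.2 (a 20-page chapter = 20 pages).
P(N ≥ 17) = 1 − P(N ≤ 16) ≈ 0.3552.

0.3552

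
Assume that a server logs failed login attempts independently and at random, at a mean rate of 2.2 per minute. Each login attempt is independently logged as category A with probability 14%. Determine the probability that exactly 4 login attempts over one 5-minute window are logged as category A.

0.0502

Thinning: the login attempts that are logged as category A themselves form a Poisson process with rate 0.14 × 2.2 = 0.308 per minute.
Over the interval, μ = 0.308 × 5 = 1.54 (a 5-minute window = 5 minutes).
P(N = 4) = e^(−1.54) · 1.54^4/4! ≈ 0.0502.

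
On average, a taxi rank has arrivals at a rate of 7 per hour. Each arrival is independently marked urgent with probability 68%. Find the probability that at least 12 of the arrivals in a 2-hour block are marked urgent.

Thinning: the arrivals that are marked urgent themselves form a Poisson process with rate 0.68 × 7 = 4.76 per hour.
Over the interval, μ = 4.76 × 2 = 9.52 (a 2-hour block = 2 hours).
P(N ≥ 12) = 1 − P(N ≤ 11) ≈ 0.2501.

0.2501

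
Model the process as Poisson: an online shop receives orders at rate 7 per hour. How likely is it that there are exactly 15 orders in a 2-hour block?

0.0989

Over the interval, μ = 7 × 2 = 14 (a 2-hour block = 2 hours).
P(N = 15) = e^(−μ) μ^15/15! = e^(−14) · 14^15/1307674368000 ≈ 0.0989.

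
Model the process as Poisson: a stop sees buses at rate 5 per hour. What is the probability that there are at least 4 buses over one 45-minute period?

Over the interval, μ = 5 × 0.75 = 3.75 (a 45-minute period = 0.75 hours).
P(N ≥ 4) = 1 − P(N ≤ 3) = 1 − Σ_{j=0}^{3} e^(−μ) μ^j/j! ≈ 0.5162.

0.5162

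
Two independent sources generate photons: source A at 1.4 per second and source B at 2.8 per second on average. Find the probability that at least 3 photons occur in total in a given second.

0.7898

Independent Poisson processes superpose: combined rate λ = 1.4 + 2.8 = 4.2 per second.
So μ = 4.2.
P(N ≥ 3) = 1 − P(N ≤ 2) ≈ 0.7898.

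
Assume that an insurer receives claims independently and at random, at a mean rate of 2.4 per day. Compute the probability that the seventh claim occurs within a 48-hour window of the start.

Over the interval, μ = 2.4 × 2 = 4.8 (a 48-hour window = 2 days).
The seventh arrival falls in the interval iff at least 7 events occur there: P(S_7 ≤ t) = P(N ≥ 7) = 1 − P(N ≤ 6) ≈ 0.2092.

0.2092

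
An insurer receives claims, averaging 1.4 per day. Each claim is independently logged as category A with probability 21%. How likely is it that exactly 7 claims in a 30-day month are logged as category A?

0.1217

Thinning: the claims that are logged as category A themselves form a Poisson process with rate 0.21 × 1.4 = 0.294 per day.
Over the interval, μ = 0.294 × 30 = 8.82 (a 30-day month = 30 days).
P(N = 7) = e^(−8.82) · 8.82^7/7! ≈ 0.1217.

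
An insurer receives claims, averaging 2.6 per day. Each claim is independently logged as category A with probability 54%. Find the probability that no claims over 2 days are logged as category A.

Thinning: the claims that are logged as category A themselves form a Poisson process with rate 0.54 × 2.6 = 1.404 per day.
Over the interval, μ = 1.404 × 2 = 2.808 (2 days).
P(N = 0) = e^(−2.808) · 2.808^0/0! ≈ 0.0603.

0.0603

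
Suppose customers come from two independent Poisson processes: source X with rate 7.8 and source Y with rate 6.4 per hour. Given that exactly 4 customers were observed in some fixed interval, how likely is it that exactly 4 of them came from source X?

0.0910

Given the total, each event is independently from source X with probability p = λ_X/(λ_X+λ_Y) = 7.8/14.2 ≈ 0.5493.
So K ~ Binomial(4, 7.8/14.2): P(K = 4) = C(4,4) · (7.8/14.2)^4 · (6.4/14.2)^0 ≈ 0.0910.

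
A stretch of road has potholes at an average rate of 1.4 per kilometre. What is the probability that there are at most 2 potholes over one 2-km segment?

Over the interval, μ = 1.4 × 2 = 2.8 (a 2-km segment = 2 kilometres).
P(N ≤ 2) = Σ_{j=0}^{2} e^(−μ) μ^j/j! ≈ 0.4695.

0.4695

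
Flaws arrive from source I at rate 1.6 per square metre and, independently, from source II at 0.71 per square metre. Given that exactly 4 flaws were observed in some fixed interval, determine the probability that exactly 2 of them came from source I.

Given the total, each event is independently from source I with probability p = λ_I/(λ_I+λ_II) = 1.6/2.31 ≈ 0.6926.
So K ~ Binomial(4, 1.6/2.31): P(K = 2) = C(4,2) · (1.6/2.31)^2 · (0.71/2.31)^2 ≈ 0.2719.

0.2719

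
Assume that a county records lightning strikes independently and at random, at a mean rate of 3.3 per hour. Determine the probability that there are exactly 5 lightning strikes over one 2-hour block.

0.1420

Over the interval, μ = 3.3 × 2 = 6.6 (a 2-hour block = 2 hours).
P(N = 5) = e^(−μ) μ^5/5! = e^(−6.6) · 6.6^5/120 ≈ 0.1420.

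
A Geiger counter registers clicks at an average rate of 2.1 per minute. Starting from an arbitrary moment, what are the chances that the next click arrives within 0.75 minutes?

0.7930

Inter-arrival times are exponential with rate λ = 2.1 per minute.
P(T ≤ 0.75) = 1 − e^(−λt) = 1 − e^(−2.1 × 0.75) = 1 − e^(−1.575) ≈ 0.7930.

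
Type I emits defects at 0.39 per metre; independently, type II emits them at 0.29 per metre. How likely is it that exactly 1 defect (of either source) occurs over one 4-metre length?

Independent Poisson processes superpose: combined rate λ = 0.39 + 0.29 = 0.68 per metre.
Over the interval, μ = 0.68 × 4 = 2.72 (a 4-metre length = 4 metres).
P(N = 1) = e^(−2.72) · 2.72^1/1! ≈ 0.1792.

0.1792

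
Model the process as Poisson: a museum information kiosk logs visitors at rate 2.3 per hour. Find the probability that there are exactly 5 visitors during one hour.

With mean μ = 2.3 per hour,
P(N = 5) = e^(−μ) μ^5/5! = e^(−2.3) · 2.3^5/120 ≈ 0.0538.

0.0538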